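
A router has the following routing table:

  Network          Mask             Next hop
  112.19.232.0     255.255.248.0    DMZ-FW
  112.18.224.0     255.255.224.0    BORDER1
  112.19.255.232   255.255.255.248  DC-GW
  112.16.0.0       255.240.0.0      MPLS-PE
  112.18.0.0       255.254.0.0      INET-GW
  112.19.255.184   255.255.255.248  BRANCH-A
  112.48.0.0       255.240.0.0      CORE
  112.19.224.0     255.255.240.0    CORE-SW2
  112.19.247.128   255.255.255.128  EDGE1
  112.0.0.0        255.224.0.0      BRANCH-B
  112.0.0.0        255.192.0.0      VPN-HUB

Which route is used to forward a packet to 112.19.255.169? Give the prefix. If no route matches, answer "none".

Entries matching 112.19.255.169:
  112.0.0.0/10 (112.0.0.0 - 112.63.255.255)
  112.0.0.0/11 (112.0.0.0 - 112.31.255.255)
  112.16.0.0/12 (112.16.0.0 - 112.31.255.255)
  112.18.0.0/15 (112.18.0.0 - 112.19.255.255)
Most specific is 112.18.0.0/15.

112.18.0.0/15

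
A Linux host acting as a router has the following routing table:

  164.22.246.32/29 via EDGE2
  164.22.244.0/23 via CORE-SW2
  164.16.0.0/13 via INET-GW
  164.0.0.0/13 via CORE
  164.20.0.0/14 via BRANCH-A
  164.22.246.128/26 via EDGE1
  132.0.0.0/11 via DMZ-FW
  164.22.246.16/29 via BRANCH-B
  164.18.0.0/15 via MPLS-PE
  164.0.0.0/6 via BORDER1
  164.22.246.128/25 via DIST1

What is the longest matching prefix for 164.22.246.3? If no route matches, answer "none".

Entries matching 164.22.246.3:
  164.0.0.0/6 (164.0.0.0 - 167.255.255.255)
  164.16.0.0/13 (164.16.0.0 - 164.23.255.255)
  164.20.0.0/14 (164.20.0.0 - 164.23.255.255)
Most specific is 164.20.0.0/14.

164.20.0.0/14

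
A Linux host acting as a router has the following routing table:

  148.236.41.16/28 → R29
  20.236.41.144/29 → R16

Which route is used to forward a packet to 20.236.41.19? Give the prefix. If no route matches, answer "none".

none

20.236.41.19 is outside every listed prefix and there is no default route.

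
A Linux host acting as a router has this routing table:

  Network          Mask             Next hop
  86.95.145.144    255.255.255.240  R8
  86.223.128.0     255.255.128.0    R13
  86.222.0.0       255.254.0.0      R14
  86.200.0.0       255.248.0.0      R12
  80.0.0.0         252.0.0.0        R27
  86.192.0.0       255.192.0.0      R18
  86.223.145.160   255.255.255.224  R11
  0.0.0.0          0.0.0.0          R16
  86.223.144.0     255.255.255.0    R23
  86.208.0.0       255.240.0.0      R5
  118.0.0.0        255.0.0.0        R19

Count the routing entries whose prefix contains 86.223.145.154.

5

Prefixes containing 86.223.145.154:
  0.0.0.0/0 (default, matches everything)
  86.192.0.0/10 (86.192.0.0 - 86.255.255.255)
  86.208.0.0/12 (86.208.0.0 - 86.223.255.255)
  86.222.0.0/15 (86.222.0.0 - 86.223.255.255)
  86.223.128.0/17 (86.223.128.0 - 86.223.255.255)
Total matching entries: 5.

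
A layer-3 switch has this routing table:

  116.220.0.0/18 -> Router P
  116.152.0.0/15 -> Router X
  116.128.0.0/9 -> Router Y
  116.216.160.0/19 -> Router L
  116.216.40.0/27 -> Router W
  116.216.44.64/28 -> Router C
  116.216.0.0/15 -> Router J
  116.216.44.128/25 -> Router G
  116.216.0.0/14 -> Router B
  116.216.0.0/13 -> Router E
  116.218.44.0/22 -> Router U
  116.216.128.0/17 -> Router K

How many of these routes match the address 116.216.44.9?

4

Prefixes containing 116.216.44.9:
  116.128.0.0/9 (116.128.0.0 - 116.255.255.255)
  116.216.0.0/13 (116.216.0.0 - 116.223.255.255)
  116.216.0.0/14 (116.216.0.0 - 116.219.255.255)
  116.216.0.0/15 (116.216.0.0 - 116.217.255.255)
Total matching entries: 4.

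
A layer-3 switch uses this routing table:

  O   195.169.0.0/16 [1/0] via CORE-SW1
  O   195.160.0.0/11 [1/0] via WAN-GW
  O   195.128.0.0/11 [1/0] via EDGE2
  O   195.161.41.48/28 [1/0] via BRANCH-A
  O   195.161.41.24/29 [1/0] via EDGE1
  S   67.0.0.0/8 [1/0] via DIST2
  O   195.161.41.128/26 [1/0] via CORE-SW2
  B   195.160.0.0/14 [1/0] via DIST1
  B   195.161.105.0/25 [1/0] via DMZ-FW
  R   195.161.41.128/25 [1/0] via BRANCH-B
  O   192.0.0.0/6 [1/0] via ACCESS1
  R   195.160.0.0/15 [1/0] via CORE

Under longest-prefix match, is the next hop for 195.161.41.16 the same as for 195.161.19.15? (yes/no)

yes

195.161.41.16: longest match 195.160.0.0/15 -> CORE
195.161.19.15: longest match 195.160.0.0/15 -> CORE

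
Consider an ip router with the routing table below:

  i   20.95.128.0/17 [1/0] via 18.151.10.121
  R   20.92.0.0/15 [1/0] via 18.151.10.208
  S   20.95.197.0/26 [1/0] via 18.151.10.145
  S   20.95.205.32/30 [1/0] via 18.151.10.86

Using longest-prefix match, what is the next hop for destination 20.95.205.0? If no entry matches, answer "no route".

18.151.10.121

Routes whose prefix contains 20.95.205.0:
  20.95.128.0/17 (20.95.128.0 - 20.95.255.255) -> 18.151.10.121
More-specific entries that do NOT match:
  20.95.205.32/30 (20.95.205.32 - 20.95.205.35) does not contain 20.95.205.0
  20.95.197.0/26 (20.95.197.0 - 20.95.197.63) does not contain 20.95.205.0
Longest matching prefix is /17 -> next hop 18.151.10.121.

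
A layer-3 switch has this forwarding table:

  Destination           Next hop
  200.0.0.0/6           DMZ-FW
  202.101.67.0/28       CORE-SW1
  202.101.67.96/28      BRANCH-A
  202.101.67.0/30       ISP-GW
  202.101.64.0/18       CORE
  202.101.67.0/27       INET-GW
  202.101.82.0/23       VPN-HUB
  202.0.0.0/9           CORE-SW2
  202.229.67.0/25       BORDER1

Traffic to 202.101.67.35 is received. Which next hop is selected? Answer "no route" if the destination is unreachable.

CORE

Routes whose prefix contains 202.101.67.35:
  200.0.0.0/6 (200.0.0.0 - 203.255.255.255) -> DMZ-FW
  202.0.0.0/9 (202.0.0.0 - 202.127.255.255) -> CORE-SW2
  202.101.64.0/18 (202.101.64.0 - 202.101.127.255) -> CORE
More-specific entries that do NOT match:
  202.101.67.0/30 (202.101.67.0 - 202.101.67.3) does not contain 202.101.67.35
  202.101.67.0/28 (202.101.67.0 - 202.101.67.15) does not contain 202.101.67.35
  202.101.67.96/28 (202.101.67.96 - 202.101.67.111) does not contain 202.101.67.35
  202.101.67.0/27 (202.101.67.0 - 202.101.67.31) does not contain 202.101.67.35
  202.229.67.0/25 (202.229.67.0 - 202.229.67.127) does not contain 202.101.67.35
  202.101.82.0/23 (202.101.82.0 - 202.101.83.255) does not contain 202.101.67.35
Longest matching prefix is /18 -> next hop CORE.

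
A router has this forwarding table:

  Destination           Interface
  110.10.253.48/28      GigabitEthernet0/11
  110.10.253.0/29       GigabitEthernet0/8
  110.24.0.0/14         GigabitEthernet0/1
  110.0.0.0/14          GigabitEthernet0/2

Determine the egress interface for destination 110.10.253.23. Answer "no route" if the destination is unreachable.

no route

No entry's prefix contains 110.10.253.23; there is no default route.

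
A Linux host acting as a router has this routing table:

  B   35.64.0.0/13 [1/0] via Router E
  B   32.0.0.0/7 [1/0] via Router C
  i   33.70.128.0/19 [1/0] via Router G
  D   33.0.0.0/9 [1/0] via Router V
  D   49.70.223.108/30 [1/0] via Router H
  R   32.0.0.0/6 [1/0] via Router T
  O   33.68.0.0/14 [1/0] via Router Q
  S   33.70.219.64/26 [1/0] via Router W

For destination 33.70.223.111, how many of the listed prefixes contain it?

Prefixes containing 33.70.223.111:
  32.0.0.0/6 (32.0.0.0 - 35.255.255.255)
  32.0.0.0/7 (32.0.0.0 - 33.255.255.255)
  33.0.0.0/9 (33.0.0.0 - 33.127.255.255)
  33.68.0.0/14 (33.68.0.0 - 33.71.255.255)
Total matching entries: 4.

4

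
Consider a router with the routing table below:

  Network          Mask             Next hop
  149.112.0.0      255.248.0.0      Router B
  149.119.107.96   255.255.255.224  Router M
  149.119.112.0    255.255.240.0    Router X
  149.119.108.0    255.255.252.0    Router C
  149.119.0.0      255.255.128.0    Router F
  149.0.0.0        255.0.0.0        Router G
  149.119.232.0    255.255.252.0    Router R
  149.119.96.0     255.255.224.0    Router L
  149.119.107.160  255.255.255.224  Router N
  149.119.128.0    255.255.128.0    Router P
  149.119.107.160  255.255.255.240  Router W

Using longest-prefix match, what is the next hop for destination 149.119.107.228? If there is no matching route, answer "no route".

Router L

Routes whose prefix contains 149.119.107.228:
  149.0.0.0/8 (149.0.0.0 - 149.255.255.255) -> Router G
  149.112.0.0/13 (149.112.0.0 - 149.119.255.255) -> Router B
  149.119.0.0/17 (149.119.0.0 - 149.119.127.255) -> Router F
  149.119.96.0/19 (149.119.96.0 - 149.119.127.255) -> Router L
More-specific entries that do NOT match:
  149.119.107.160/28 (149.119.107.160 - 149.119.107.175) does not contain 149.119.107.228
  149.119.107.96/27 (149.119.107.96 - 149.119.107.127) does not contain 149.119.107.228
  149.119.107.160/27 (149.119.107.160 - 149.119.107.191) does not contain 149.119.107.228
  149.119.108.0/22 (149.119.108.0 - 149.119.111.255) does not contain 149.119.107.228
  149.119.232.0/22 (149.119.232.0 - 149.119.235.255) does not contain 149.119.107.228
  149.119.112.0/20 (149.119.112.0 - 149.119.127.255) does not contain 149.119.107.228
Longest matching prefix is /19 -> next hop Router L.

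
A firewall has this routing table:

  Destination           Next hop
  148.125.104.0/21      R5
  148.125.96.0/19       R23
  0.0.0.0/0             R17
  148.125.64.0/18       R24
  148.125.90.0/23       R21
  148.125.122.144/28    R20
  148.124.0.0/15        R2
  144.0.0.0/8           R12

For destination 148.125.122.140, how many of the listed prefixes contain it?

4

Prefixes containing 148.125.122.140:
  0.0.0.0/0 (default, matches everything)
  148.124.0.0/15 (148.124.0.0 - 148.125.255.255)
  148.125.64.0/18 (148.125.64.0 - 148.125.127.255)
  148.125.96.0/19 (148.125.96.0 - 148.125.127.255)
Total matching entries: 4.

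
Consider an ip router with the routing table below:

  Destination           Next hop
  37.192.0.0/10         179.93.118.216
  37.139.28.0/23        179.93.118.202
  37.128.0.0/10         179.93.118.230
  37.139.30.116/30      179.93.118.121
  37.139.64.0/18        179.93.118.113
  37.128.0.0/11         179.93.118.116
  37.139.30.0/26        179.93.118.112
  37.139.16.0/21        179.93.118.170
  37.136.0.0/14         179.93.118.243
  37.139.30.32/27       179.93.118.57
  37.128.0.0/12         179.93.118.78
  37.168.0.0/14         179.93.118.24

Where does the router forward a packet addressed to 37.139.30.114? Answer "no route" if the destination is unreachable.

179.93.118.243

Routes whose prefix contains 37.139.30.114:
  37.128.0.0/10 (37.128.0.0 - 37.191.255.255) -> 179.93.118.230
  37.128.0.0/11 (37.128.0.0 - 37.159.255.255) -> 179.93.118.116
  37.128.0.0/12 (37.128.0.0 - 37.143.255.255) -> 179.93.118.78
  37.136.0.0/14 (37.136.0.0 - 37.139.255.255) -> 179.93.118.243
More-specific entries that do NOT match:
  37.139.30.116/30 (37.139.30.116 - 37.139.30.119) does not contain 37.139.30.114
  37.139.30.32/27 (37.139.30.32 - 37.139.30.63) does not contain 37.139.30.114
  37.139.30.0/26 (37.139.30.0 - 37.139.30.63) does not contain 37.139.30.114
  37.139.28.0/23 (37.139.28.0 - 37.139.29.255) does not contain 37.139.30.114
  37.139.16.0/21 (37.139.16.0 - 37.139.23.255) does not contain 37.139.30.114
  37.139.64.0/18 (37.139.64.0 - 37.139.127.255) does not contain 37.139.30.114
Longest matching prefix is /14 -> next hop 179.93.118.243.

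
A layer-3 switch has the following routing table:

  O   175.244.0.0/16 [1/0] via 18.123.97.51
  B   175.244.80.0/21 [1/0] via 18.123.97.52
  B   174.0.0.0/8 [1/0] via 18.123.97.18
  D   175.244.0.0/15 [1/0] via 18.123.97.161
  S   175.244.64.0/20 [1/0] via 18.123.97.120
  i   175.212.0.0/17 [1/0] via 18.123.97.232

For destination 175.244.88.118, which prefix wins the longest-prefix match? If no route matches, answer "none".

Entries matching 175.244.88.118:
  175.244.0.0/15 (175.244.0.0 - 175.245.255.255)
  175.244.0.0/16 (175.244.0.0 - 175.244.255.255)
Most specific is 175.244.0.0/16.

175.244.0.0/16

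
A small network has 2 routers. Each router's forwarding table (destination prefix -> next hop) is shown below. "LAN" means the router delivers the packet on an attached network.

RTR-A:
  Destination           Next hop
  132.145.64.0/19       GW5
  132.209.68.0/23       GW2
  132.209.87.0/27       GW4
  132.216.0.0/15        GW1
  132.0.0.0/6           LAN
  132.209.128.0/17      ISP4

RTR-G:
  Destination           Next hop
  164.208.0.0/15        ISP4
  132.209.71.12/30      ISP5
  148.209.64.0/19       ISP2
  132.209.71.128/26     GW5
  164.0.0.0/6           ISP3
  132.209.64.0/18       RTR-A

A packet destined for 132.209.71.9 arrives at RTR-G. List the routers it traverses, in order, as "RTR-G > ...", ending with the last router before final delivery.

At RTR-G: longest match for 132.209.71.9 is 132.209.64.0/18 -> RTR-A
At RTR-A: longest match for 132.209.71.9 is 132.0.0.0/6 -> LAN

RTR-G > RTR-A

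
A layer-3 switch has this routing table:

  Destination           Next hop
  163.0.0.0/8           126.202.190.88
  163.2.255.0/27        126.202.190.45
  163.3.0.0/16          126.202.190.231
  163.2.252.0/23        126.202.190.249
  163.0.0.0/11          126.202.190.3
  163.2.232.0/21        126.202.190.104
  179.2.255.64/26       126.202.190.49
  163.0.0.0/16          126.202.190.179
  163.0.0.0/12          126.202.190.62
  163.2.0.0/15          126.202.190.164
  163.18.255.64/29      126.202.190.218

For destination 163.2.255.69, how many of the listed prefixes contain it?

4

Prefixes containing 163.2.255.69:
  163.0.0.0/8 (163.0.0.0 - 163.255.255.255)
  163.0.0.0/11 (163.0.0.0 - 163.31.255.255)
  163.0.0.0/12 (163.0.0.0 - 163.15.255.255)
  163.2.0.0/15 (163.2.0.0 - 163.3.255.255)
Total matching entries: 4.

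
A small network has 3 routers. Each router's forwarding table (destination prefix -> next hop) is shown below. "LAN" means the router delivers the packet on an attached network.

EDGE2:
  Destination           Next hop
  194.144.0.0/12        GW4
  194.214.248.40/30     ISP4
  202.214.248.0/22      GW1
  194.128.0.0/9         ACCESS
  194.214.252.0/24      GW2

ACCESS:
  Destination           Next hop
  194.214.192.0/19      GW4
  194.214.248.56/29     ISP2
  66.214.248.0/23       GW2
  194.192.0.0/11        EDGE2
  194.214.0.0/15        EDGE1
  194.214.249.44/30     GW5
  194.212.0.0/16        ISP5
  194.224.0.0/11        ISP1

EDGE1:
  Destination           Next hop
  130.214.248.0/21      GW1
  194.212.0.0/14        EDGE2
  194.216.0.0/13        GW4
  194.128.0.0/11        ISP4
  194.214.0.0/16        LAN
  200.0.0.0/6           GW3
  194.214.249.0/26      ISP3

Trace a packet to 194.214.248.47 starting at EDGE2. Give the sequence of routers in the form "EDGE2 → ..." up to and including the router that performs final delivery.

EDGE2 → ACCESS → EDGE1

At EDGE2: longest match for 194.214.248.47 is 194.128.0.0/9 -> ACCESS
At ACCESS: longest match for 194.214.248.47 is 194.214.0.0/15 -> EDGE1
At EDGE1: longest match for 194.214.248.47 is 194.214.0.0/16 -> LAN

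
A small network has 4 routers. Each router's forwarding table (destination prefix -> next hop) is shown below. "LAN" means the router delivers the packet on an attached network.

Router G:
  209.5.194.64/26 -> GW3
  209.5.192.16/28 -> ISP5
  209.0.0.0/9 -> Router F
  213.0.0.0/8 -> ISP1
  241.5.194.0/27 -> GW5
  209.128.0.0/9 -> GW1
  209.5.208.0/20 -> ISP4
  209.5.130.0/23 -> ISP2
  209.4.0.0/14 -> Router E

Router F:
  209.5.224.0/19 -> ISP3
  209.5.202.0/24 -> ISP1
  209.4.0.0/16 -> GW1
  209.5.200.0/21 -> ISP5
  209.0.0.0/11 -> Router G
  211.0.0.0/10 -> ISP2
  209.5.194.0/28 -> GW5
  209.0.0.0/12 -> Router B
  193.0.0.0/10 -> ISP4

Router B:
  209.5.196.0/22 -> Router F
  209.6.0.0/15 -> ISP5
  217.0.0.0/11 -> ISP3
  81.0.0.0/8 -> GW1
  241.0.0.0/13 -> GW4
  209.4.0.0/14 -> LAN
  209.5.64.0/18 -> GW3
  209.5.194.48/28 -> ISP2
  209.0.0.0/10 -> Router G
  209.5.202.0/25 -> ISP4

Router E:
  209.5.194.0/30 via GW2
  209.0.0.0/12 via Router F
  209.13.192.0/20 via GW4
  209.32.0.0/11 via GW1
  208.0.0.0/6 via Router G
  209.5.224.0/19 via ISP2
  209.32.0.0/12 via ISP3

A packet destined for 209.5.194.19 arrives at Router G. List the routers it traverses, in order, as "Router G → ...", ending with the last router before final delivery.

Router G → Router E → Router F → Router B

At Router G: longest match for 209.5.194.19 is 209.4.0.0/14 -> Router E
At Router E: longest match for 209.5.194.19 is 209.0.0.0/12 -> Router F
At Router F: longest match for 209.5.194.19 is 209.0.0.0/12 -> Router B
At Router B: longest match for 209.5.194.19 is 209.4.0.0/14 -> LAN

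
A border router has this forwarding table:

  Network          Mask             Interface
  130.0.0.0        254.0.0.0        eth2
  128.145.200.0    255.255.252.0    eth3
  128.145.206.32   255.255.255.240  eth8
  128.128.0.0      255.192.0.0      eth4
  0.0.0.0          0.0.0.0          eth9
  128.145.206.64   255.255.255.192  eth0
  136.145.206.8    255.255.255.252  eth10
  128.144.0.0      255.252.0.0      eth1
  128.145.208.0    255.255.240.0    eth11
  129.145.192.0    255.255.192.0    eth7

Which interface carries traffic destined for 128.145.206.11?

Routes whose prefix contains 128.145.206.11:
  0.0.0.0/0 (default, matches everything) -> eth9
  128.128.0.0/10 (128.128.0.0 - 128.191.255.255) -> eth4
  128.144.0.0/14 (128.144.0.0 - 128.147.255.255) -> eth1
More-specific entries that do NOT match:
  136.145.206.8/30 (136.145.206.8 - 136.145.206.11) does not contain 128.145.206.11
  128.145.206.32/28 (128.145.206.32 - 128.145.206.47) does not contain 128.145.206.11
  128.145.206.64/26 (128.145.206.64 - 128.145.206.127) does not contain 128.145.206.11
  128.145.200.0/22 (128.145.200.0 - 128.145.203.255) does not contain 128.145.206.11
  128.145.208.0/20 (128.145.208.0 - 128.145.223.255) does not contain 128.145.206.11
  129.145.192.0/18 (129.145.192.0 - 129.145.255.255) does not contain 128.145.206.11
Longest matching prefix is /14 -> interface eth1.

eth1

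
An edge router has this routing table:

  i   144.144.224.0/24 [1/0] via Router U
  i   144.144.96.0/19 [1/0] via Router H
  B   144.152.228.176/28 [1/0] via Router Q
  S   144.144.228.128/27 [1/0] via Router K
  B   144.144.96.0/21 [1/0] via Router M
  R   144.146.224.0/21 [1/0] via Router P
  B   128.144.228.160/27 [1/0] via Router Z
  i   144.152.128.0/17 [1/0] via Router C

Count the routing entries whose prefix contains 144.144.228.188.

0

No listed prefix contains 144.144.228.188.
Total matching entries: 0.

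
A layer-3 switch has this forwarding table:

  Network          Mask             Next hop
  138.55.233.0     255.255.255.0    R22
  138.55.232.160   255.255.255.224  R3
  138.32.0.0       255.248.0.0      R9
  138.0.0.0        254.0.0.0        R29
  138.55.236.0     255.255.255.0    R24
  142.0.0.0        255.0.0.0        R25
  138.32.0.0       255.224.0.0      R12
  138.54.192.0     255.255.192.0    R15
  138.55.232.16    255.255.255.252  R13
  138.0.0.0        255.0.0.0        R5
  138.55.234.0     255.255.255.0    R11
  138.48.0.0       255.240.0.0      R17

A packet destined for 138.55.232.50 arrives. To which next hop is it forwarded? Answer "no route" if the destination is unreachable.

R17

Routes whose prefix contains 138.55.232.50:
  138.0.0.0/7 (138.0.0.0 - 139.255.255.255) -> R29
  138.0.0.0/8 (138.0.0.0 - 138.255.255.255) -> R5
  138.32.0.0/11 (138.32.0.0 - 138.63.255.255) -> R12
  138.48.0.0/12 (138.48.0.0 - 138.63.255.255) -> R17
More-specific entries that do NOT match:
  138.55.232.16/30 (138.55.232.16 - 138.55.232.19) does not contain 138.55.232.50
  138.55.232.160/27 (138.55.232.160 - 138.55.232.191) does not contain 138.55.232.50
  138.55.233.0/24 (138.55.233.0 - 138.55.233.255) does not contain 138.55.232.50
  138.55.236.0/24 (138.55.236.0 - 138.55.236.255) does not contain 138.55.232.50
  138.55.234.0/24 (138.55.234.0 - 138.55.234.255) does not contain 138.55.232.50
  138.54.192.0/18 (138.54.192.0 - 138.54.255.255) does not contain 138.55.232.50
  138.32.0.0/13 (138.32.0.0 - 138.39.255.255) does not contain 138.55.232.50
Longest matching prefix is /12 -> next hop R17.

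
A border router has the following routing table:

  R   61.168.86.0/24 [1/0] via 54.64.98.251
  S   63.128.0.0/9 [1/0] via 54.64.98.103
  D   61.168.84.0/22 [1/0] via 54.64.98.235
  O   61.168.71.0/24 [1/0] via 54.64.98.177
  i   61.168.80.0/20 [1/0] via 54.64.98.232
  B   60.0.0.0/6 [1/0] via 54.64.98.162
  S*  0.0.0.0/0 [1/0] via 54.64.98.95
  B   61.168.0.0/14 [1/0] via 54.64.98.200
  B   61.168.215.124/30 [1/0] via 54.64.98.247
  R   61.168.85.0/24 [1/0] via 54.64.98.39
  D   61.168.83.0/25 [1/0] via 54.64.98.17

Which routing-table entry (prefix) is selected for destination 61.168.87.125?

Entries matching 61.168.87.125:
  0.0.0.0/0 (default, matches everything)
  60.0.0.0/6 (60.0.0.0 - 63.255.255.255)
  61.168.0.0/14 (61.168.0.0 - 61.171.255.255)
  61.168.80.0/20 (61.168.80.0 - 61.168.95.255)
  61.168.84.0/22 (61.168.84.0 - 61.168.87.255)
Most specific is 61.168.84.0/22.

61.168.84.0/22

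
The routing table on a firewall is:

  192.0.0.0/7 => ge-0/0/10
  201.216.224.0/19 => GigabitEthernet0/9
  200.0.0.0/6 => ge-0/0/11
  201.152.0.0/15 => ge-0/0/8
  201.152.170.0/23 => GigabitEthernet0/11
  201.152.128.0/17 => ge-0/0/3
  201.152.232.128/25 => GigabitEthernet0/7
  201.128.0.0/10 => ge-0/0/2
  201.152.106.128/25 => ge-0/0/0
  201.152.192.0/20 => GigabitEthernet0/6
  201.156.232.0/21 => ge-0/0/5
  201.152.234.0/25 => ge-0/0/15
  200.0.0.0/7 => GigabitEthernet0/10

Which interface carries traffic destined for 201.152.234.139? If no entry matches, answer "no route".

Routes whose prefix contains 201.152.234.139:
  200.0.0.0/6 (200.0.0.0 - 203.255.255.255) -> ge-0/0/11
  200.0.0.0/7 (200.0.0.0 - 201.255.255.255) -> GigabitEthernet0/10
  201.128.0.0/10 (201.128.0.0 - 201.191.255.255) -> ge-0/0/2
  201.152.0.0/15 (201.152.0.0 - 201.153.255.255) -> ge-0/0/8
  201.152.128.0/17 (201.152.128.0 - 201.152.255.255) -> ge-0/0/3
More-specific entries that do NOT match:
  201.152.232.128/25 (201.152.232.128 - 201.152.232.255) does not contain 201.152.234.139
  201.152.106.128/25 (201.152.106.128 - 201.152.106.255) does not contain 201.152.234.139
  201.152.234.0/25 (201.152.234.0 - 201.152.234.127) does not contain 201.152.234.139
  201.152.170.0/23 (201.152.170.0 - 201.152.171.255) does not contain 201.152.234.139
  201.156.232.0/21 (201.156.232.0 - 201.156.239.255) does not contain 201.152.234.139
  201.152.192.0/20 (201.152.192.0 - 201.152.207.255) does not contain 201.152.234.139
  201.216.224.0/19 (201.216.224.0 - 201.216.255.255) does not contain 201.152.234.139
Longest matching prefix is /17 -> interface ge-0/0/3.

ge-0/0/3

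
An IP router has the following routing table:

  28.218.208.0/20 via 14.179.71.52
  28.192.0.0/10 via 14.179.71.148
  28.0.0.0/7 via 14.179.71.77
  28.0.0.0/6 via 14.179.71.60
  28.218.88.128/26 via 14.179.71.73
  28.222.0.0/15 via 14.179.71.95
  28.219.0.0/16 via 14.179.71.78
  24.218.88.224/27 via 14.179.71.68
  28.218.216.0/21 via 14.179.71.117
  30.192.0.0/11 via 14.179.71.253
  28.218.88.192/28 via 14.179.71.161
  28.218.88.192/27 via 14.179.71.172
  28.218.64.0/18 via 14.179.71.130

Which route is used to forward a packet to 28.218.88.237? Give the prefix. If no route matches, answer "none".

Entries matching 28.218.88.237:
  28.0.0.0/6 (28.0.0.0 - 31.255.255.255)
  28.0.0.0/7 (28.0.0.0 - 29.255.255.255)
  28.192.0.0/10 (28.192.0.0 - 28.255.255.255)
  28.218.64.0/18 (28.218.64.0 - 28.218.127.255)
Most specific is 28.218.64.0/18.

28.218.64.0/18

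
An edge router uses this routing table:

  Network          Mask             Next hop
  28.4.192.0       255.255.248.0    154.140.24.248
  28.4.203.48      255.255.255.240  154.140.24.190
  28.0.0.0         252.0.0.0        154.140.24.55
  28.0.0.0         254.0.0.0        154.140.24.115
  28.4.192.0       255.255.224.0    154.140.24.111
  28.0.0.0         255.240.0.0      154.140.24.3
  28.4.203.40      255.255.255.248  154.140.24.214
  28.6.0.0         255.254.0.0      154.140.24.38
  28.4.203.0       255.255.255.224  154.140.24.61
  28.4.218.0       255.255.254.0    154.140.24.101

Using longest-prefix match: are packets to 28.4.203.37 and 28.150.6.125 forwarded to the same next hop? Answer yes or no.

no

28.4.203.37: longest match 28.4.192.0/19 -> 154.140.24.111
28.150.6.125: longest match 28.0.0.0/7 -> 154.140.24.115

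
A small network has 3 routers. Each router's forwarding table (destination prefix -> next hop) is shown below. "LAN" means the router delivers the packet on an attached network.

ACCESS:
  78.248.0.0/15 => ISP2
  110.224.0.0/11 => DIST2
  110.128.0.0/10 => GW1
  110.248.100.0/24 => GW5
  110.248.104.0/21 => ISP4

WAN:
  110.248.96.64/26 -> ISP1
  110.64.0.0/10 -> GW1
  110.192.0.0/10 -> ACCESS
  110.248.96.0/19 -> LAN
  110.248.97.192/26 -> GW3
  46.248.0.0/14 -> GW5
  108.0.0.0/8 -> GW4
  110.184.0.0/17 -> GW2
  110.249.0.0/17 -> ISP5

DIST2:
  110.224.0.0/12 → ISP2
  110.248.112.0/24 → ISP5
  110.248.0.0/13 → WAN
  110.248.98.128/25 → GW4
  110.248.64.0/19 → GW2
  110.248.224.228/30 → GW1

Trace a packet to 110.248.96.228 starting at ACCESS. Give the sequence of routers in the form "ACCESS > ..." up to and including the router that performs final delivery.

ACCESS > DIST2 > WAN

At ACCESS: longest match for 110.248.96.228 is 110.224.0.0/11 -> DIST2
At DIST2: longest match for 110.248.96.228 is 110.248.0.0/13 -> WAN
At WAN: longest match for 110.248.96.228 is 110.248.96.0/19 -> LAN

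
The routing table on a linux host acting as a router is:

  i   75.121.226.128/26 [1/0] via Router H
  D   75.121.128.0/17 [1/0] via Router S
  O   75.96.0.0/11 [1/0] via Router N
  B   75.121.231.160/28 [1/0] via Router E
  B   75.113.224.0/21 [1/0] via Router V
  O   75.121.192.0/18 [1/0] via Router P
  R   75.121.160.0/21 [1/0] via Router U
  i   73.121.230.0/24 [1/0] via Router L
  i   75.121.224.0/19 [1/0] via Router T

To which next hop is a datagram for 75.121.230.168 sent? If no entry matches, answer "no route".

Routes whose prefix contains 75.121.230.168:
  75.96.0.0/11 (75.96.0.0 - 75.127.255.255) -> Router N
  75.121.128.0/17 (75.121.128.0 - 75.121.255.255) -> Router S
  75.121.192.0/18 (75.121.192.0 - 75.121.255.255) -> Router P
  75.121.224.0/19 (75.121.224.0 - 75.121.255.255) -> Router T
More-specific entries that do NOT match:
  75.121.231.160/28 (75.121.231.160 - 75.121.231.175) does not contain 75.121.230.168
  75.121.226.128/26 (75.121.226.128 - 75.121.226.191) does not contain 75.121.230.168
  73.121.230.0/24 (73.121.230.0 - 73.121.230.255) does not contain 75.121.230.168
  75.113.224.0/21 (75.113.224.0 - 75.113.231.255) does not contain 75.121.230.168
  75.121.160.0/21 (75.121.160.0 - 75.121.167.255) does not contain 75.121.230.168
Longest matching prefix is /19 -> next hop Router T.

Router T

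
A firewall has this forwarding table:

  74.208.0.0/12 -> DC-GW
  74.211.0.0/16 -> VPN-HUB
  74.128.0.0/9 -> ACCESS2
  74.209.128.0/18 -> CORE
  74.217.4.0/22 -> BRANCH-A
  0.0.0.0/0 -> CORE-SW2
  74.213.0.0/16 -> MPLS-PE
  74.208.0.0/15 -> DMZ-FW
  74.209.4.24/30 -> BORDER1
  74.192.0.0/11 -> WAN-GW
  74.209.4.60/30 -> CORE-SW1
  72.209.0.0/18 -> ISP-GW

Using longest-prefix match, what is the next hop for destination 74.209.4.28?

Routes whose prefix contains 74.209.4.28:
  0.0.0.0/0 (default, matches everything) -> CORE-SW2
  74.128.0.0/9 (74.128.0.0 - 74.255.255.255) -> ACCESS2
  74.192.0.0/11 (74.192.0.0 - 74.223.255.255) -> WAN-GW
  74.208.0.0/12 (74.208.0.0 - 74.223.255.255) -> DC-GW
  74.208.0.0/15 (74.208.0.0 - 74.209.255.255) -> DMZ-FW
More-specific entries that do NOT match:
  74.209.4.24/30 (74.209.4.24 - 74.209.4.27) does not contain 74.209.4.28
  74.209.4.60/30 (74.209.4.60 - 74.209.4.63) does not contain 74.209.4.28
  74.217.4.0/22 (74.217.4.0 - 74.217.7.255) does not contain 74.209.4.28
  74.209.128.0/18 (74.209.128.0 - 74.209.191.255) does not contain 74.209.4.28
  72.209.0.0/18 (72.209.0.0 - 72.209.63.255) does not contain 74.209.4.28
  74.211.0.0/16 (74.211.0.0 - 74.211.255.255) does not contain 74.209.4.28
  74.213.0.0/16 (74.213.0.0 - 74.213.255.255) does not contain 74.209.4.28
Longest matching prefix is /15 -> next hop DMZ-FW.

DMZ-FW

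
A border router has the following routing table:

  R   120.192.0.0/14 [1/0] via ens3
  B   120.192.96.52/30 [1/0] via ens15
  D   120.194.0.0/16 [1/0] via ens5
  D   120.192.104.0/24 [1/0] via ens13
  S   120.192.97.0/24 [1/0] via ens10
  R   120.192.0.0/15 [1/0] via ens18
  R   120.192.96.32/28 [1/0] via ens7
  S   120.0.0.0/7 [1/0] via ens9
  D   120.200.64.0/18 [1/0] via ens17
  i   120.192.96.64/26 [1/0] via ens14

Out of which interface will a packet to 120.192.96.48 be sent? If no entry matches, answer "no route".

ens18

Routes whose prefix contains 120.192.96.48:
  120.0.0.0/7 (120.0.0.0 - 121.255.255.255) -> ens9
  120.192.0.0/14 (120.192.0.0 - 120.195.255.255) -> ens3
  120.192.0.0/15 (120.192.0.0 - 120.193.255.255) -> ens18
More-specific entries that do NOT match:
  120.192.96.52/30 (120.192.96.52 - 120.192.96.55) does not contain 120.192.96.48
  120.192.96.32/28 (120.192.96.32 - 120.192.96.47) does not contain 120.192.96.48
  120.192.96.64/26 (120.192.96.64 - 120.192.96.127) does not contain 120.192.96.48
  120.192.104.0/24 (120.192.104.0 - 120.192.104.255) does not contain 120.192.96.48
  120.192.97.0/24 (120.192.97.0 - 120.192.97.255) does not contain 120.192.96.48
  120.200.64.0/18 (120.200.64.0 - 120.200.127.255) does not contain 120.192.96.48
  120.194.0.0/16 (120.194.0.0 - 120.194.255.255) does not contain 120.192.96.48
Longest matching prefix is /15 -> interface ens18.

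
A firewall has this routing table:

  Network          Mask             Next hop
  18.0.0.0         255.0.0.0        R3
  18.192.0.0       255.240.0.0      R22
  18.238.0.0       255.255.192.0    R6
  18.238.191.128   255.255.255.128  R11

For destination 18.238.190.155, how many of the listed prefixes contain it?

1

Prefixes containing 18.238.190.155:
  18.0.0.0/8 (18.0.0.0 - 18.255.255.255)
Total matching entries: 1.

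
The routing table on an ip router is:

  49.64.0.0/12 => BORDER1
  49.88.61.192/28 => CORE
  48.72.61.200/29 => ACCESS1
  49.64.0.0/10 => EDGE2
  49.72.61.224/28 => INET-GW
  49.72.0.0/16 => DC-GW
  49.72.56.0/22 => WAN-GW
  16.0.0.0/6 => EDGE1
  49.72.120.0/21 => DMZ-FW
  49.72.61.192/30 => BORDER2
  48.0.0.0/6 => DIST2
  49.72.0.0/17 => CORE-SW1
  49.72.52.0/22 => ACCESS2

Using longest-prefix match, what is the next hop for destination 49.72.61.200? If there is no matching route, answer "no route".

CORE-SW1

Routes whose prefix contains 49.72.61.200:
  48.0.0.0/6 (48.0.0.0 - 51.255.255.255) -> DIST2
  49.64.0.0/10 (49.64.0.0 - 49.127.255.255) -> EDGE2
  49.64.0.0/12 (49.64.0.0 - 49.79.255.255) -> BORDER1
  49.72.0.0/16 (49.72.0.0 - 49.72.255.255) -> DC-GW
  49.72.0.0/17 (49.72.0.0 - 49.72.127.255) -> CORE-SW1
More-specific entries that do NOT match:
  49.72.61.192/30 (49.72.61.192 - 49.72.61.195) does not contain 49.72.61.200
  48.72.61.200/29 (48.72.61.200 - 48.72.61.207) does not contain 49.72.61.200
  49.88.61.192/28 (49.88.61.192 - 49.88.61.207) does not contain 49.72.61.200
  49.72.61.224/28 (49.72.61.224 - 49.72.61.239) does not contain 49.72.61.200
  49.72.56.0/22 (49.72.56.0 - 49.72.59.255) does not contain 49.72.61.200
  49.72.52.0/22 (49.72.52.0 - 49.72.55.255) does not contain 49.72.61.200
  49.72.120.0/21 (49.72.120.0 - 49.72.127.255) does not contain 49.72.61.200
Longest matching prefix is /17 -> next hop CORE-SW1.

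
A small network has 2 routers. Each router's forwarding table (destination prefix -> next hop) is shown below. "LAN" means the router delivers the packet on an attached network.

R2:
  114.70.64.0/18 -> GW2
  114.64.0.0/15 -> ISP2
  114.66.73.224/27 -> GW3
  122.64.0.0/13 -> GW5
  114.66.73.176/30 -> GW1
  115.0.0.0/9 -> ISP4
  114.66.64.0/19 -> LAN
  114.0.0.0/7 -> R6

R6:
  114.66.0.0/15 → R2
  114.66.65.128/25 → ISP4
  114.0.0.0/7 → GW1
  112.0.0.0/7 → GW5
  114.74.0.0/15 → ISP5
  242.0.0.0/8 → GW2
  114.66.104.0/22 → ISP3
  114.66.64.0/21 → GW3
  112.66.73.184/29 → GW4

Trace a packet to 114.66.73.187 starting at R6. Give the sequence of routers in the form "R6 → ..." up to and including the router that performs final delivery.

At R6: longest match for 114.66.73.187 is 114.66.0.0/15 -> R2
At R2: longest match for 114.66.73.187 is 114.66.64.0/19 -> LAN

R6 → R2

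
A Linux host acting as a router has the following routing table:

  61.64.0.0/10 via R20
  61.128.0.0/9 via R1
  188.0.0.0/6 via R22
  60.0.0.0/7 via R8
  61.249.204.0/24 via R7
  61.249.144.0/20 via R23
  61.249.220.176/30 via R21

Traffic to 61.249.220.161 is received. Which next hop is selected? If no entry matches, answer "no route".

R1

Routes whose prefix contains 61.249.220.161:
  60.0.0.0/7 (60.0.0.0 - 61.255.255.255) -> R8
  61.128.0.0/9 (61.128.0.0 - 61.255.255.255) -> R1
More-specific entries that do NOT match:
  61.249.220.176/30 (61.249.220.176 - 61.249.220.179) does not contain 61.249.220.161
  61.249.204.0/24 (61.249.204.0 - 61.249.204.255) does not contain 61.249.220.161
  61.249.144.0/20 (61.249.144.0 - 61.249.159.255) does not contain 61.249.220.161
  61.64.0.0/10 (61.64.0.0 - 61.127.255.255) does not contain 61.249.220.161
Longest matching prefix is /9 -> next hop R1.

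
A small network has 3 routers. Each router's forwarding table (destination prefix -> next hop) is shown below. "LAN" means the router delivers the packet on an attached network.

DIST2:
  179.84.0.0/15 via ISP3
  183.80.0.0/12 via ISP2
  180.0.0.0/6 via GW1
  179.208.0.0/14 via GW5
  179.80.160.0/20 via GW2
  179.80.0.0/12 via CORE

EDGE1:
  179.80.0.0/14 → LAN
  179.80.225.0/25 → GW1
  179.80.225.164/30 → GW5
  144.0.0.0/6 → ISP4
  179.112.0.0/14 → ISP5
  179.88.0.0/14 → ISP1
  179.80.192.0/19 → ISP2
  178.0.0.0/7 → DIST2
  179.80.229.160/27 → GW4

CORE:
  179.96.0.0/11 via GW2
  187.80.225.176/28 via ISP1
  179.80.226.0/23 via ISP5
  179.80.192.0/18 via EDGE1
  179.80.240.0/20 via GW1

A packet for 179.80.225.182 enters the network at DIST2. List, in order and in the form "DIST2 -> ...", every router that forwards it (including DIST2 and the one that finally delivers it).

At DIST2: longest match for 179.80.225.182 is 179.80.0.0/12 -> CORE
At CORE: longest match for 179.80.225.182 is 179.80.192.0/18 -> EDGE1
At EDGE1: longest match for 179.80.225.182 is 179.80.0.0/14 -> LAN

DIST2 -> CORE -> EDGE1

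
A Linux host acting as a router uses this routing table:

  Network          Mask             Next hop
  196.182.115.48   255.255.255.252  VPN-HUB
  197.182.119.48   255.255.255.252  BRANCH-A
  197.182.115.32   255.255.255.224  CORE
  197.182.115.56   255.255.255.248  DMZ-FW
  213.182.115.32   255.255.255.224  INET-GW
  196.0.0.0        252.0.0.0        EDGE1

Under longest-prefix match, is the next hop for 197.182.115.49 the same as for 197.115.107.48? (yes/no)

no

197.182.115.49: longest match 197.182.115.32/27 -> CORE
197.115.107.48: longest match 196.0.0.0/6 -> EDGE1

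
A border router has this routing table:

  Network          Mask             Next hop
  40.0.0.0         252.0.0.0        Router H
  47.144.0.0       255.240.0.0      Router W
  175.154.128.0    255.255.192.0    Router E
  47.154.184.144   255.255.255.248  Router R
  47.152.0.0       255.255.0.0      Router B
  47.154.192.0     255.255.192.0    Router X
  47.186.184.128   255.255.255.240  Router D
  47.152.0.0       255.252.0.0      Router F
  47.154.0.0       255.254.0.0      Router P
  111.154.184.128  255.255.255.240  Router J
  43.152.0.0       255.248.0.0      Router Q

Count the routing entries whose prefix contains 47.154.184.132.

Prefixes containing 47.154.184.132:
  47.144.0.0/12 (47.144.0.0 - 47.159.255.255)
  47.152.0.0/14 (47.152.0.0 - 47.155.255.255)
  47.154.0.0/15 (47.154.0.0 - 47.155.255.255)
Total matching entries: 3.

3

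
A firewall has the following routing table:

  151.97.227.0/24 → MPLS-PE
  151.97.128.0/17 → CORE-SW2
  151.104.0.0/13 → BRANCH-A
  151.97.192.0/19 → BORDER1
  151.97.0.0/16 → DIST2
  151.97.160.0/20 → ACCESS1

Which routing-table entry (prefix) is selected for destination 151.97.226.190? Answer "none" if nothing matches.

151.97.128.0/17

Entries matching 151.97.226.190:
  151.97.0.0/16 (151.97.0.0 - 151.97.255.255)
  151.97.128.0/17 (151.97.128.0 - 151.97.255.255)
Most specific is 151.97.128.0/17.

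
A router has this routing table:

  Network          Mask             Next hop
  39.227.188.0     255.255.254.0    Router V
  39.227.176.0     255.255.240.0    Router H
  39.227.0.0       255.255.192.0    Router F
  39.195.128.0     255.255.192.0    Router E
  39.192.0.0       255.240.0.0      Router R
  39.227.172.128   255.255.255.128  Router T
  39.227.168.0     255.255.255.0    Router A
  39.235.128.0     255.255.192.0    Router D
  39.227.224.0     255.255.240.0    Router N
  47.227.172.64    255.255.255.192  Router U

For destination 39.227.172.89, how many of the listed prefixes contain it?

No listed prefix contains 39.227.172.89.
Total matching entries: 0.

0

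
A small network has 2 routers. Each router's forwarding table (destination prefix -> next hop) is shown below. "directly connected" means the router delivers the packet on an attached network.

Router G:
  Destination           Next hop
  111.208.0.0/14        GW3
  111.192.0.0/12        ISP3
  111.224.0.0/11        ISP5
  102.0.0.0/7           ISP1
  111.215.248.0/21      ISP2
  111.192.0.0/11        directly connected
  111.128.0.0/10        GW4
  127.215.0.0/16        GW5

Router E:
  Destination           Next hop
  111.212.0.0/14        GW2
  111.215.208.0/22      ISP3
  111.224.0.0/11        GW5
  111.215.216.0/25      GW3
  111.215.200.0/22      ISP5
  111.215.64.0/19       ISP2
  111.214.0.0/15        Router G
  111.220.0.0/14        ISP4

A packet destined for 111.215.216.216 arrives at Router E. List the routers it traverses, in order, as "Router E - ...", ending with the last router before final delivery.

Router E - Router G

At Router E: longest match for 111.215.216.216 is 111.214.0.0/15 -> Router G
At Router G: longest match for 111.215.216.216 is 111.192.0.0/11 -> directly connected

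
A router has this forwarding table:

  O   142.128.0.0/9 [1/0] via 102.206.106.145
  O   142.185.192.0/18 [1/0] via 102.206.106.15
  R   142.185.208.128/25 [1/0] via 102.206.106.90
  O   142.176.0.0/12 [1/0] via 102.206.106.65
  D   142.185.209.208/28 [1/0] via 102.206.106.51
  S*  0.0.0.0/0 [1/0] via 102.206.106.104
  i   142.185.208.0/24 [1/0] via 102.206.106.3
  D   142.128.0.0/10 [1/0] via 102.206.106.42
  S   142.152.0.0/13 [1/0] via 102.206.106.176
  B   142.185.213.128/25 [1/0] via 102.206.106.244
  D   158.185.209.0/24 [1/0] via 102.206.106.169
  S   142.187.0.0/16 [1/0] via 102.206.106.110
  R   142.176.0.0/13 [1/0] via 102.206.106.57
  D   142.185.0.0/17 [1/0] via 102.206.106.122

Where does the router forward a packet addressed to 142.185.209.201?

Routes whose prefix contains 142.185.209.201:
  0.0.0.0/0 (default, matches everything) -> 102.206.106.104
  142.128.0.0/9 (142.128.0.0 - 142.255.255.255) -> 102.206.106.145
  142.128.0.0/10 (142.128.0.0 - 142.191.255.255) -> 102.206.106.42
  142.176.0.0/12 (142.176.0.0 - 142.191.255.255) -> 102.206.106.65
  142.185.192.0/18 (142.185.192.0 - 142.185.255.255) -> 102.206.106.15
More-specific entries that do NOT match:
  142.185.209.208/28 (142.185.209.208 - 142.185.209.223) does not contain 142.185.209.201
  142.185.208.128/25 (142.185.208.128 - 142.185.208.255) does not contain 142.185.209.201
  142.185.213.128/25 (142.185.213.128 - 142.185.213.255) does not contain 142.185.209.201
  142.185.208.0/24 (142.185.208.0 - 142.185.208.255) does not contain 142.185.209.201
  158.185.209.0/24 (158.185.209.0 - 158.185.209.255) does not contain 142.185.209.201
Longest matching prefix is /18 -> next hop 102.206.106.15.

102.206.106.15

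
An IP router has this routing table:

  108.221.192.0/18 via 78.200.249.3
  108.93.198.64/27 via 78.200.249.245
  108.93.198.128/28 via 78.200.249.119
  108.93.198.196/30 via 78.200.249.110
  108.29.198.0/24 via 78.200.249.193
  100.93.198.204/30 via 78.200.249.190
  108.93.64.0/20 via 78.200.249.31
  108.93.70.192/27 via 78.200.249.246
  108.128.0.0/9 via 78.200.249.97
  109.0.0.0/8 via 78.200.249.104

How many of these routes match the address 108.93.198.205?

No listed prefix contains 108.93.198.205.
Total matching entries: 0.

0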